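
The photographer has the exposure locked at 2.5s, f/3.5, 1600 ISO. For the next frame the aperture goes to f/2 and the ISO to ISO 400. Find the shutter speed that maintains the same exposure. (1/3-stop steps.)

Aperture: f/3.5 → f/3.2 → f/2.8 → f/2.5 → f/2.2 → f/2 — 1 2/3 stops wider (brighter).
ISO: 1600 → 1250 → 1000 → 800 → 640 → 500 → 400 — 2 stops lower (darker).
Net change so far: 1/3 stop darker. Offset with the shutter speed: 2.5 → 3.2.

3.2 s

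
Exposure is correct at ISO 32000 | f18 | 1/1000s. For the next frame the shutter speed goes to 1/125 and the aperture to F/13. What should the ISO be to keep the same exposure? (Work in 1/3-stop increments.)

ISO 2000

Shutter speed: 1/1000 → 1/800 → 1/640 → 1/500 → 1/400 → 1/320 → 1/250 → 1/200 → 1/160 → 1/125 — 3 stops longer (brighter).
Aperture: f/18 → f/16 → f/14 → f/13 — 1 stop opened up (brighter).
Net change so far: 4 stops brighter. Offset with the ISO: 32000 → 25600 → 20000 → 16000 → 12800 → 10000 → 8000 → 6400 → 5000 → 4000 → 3200 → 2500 → 2000.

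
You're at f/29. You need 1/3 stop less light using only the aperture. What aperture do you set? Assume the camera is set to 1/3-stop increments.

Aperture: f/29 → f/32 — 1/3 stop stopped down (darker).

f/32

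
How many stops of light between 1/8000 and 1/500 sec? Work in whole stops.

4 stops

1/8000 → 1/4000 → 1/2000 → 1/1000 → 1/500 — count the steps: 4 stops.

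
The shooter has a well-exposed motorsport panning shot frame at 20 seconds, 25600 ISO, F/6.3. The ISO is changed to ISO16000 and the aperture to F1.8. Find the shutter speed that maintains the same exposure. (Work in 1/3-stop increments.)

ISO: 25600 → 20000 → 16000 — 2/3 stop lower (darker).
Aperture: f/6.3 → f/5.6 → f/5 → f/4.5 → f/4 → f/3.5 → f/3.2 → f/2.8 → f/2.5 → f/2.2 → f/2 → f/1.8 — 3 2/3 stops larger aperture (brighter).
Net change so far: 3 stops brighter. Offset with the shutter speed: 20 → 15 → 13 → 10 → 8 → 6 → 5 → 4 → 3.2 → 2.5.

2.5 s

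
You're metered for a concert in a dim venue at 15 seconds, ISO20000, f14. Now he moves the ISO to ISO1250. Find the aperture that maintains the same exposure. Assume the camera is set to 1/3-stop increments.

f/3.5

ISO: 20000 → 16000 → 12800 → 10000 → 8000 → 6400 → 5000 → 4000 → 3200 → 2500 → 2000 → 1600 → 1250 — 4 stops dropped (darker).
Need 4 stops brighter from the aperture: f/14 → f/13 → f/11 → f/10 → f/9 → f/8 → f/7.1 → f/6.3 → f/5.6 → f/5 → f/4.5 → f/4 → f/3.5.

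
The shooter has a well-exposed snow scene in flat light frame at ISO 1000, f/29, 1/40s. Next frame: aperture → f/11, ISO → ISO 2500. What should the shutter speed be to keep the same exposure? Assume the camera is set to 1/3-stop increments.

Aperture: f/29 → f/25 → f/22 → f/20 → f/18 → f/16 → f/14 → f/13 → f/11 — 2 2/3 stops larger aperture (brighter).
ISO: 1000 → 1250 → 1600 → 2000 → 2500 — 1 1/3 stops raised (brighter).
Net change so far: 4 stops brighter. Offset with the shutter speed: 1/40 → 1/50 → 1/60 → 1/80 → 1/100 → 1/125 → 1/160 → 1/200 → 1/250 → 1/320 → 1/400 → 1/500 → 1/640.

1/640s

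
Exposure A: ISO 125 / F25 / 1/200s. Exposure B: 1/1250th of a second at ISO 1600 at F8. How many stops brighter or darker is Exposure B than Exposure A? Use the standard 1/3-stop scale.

4 1/3 stops brighter

Aperture: f/25 → f/22 → f/20 → f/18 → f/16 → f/14 → f/13 → f/11 → f/10 → f/9 → f/8 — 3 1/3 stops wider (brighter).
Shutter speed: 1/200 → 1/250 → 1/320 → 1/400 → 1/500 → 1/640 → 1/800 → 1/1000 → 1/1250 — 2 2/3 stops shorter (darker).
ISO: 125 → 160 → 200 → 250 → 320 → 400 → 500 → 640 → 800 → 1000 → 1250 → 1600 — 3 2/3 stops higher (brighter).
Net: +3 1/3 −2 2/3 +3 2/3 = +4 1/3 stops.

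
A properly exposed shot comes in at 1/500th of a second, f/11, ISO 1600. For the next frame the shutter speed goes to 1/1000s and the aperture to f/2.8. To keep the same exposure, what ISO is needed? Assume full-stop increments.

Shutter speed: 1/500 → 1/1000 — 1 stop faster (darker).
Aperture: f/11 → f/8 → f/5.6 → f/4 → f/2.8 — 4 stops wider (brighter).
Net change so far: 3 stops brighter. Offset with the ISO: 1600 → 800 → 400 → 200.

ISO 200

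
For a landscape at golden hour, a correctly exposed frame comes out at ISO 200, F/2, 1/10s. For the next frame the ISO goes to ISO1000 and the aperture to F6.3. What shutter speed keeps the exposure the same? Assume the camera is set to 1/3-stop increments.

ISO: 200 → 250 → 320 → 400 → 500 → 640 → 800 → 1000 — 2 1/3 stops raised (brighter).
Aperture: f/2 → f/2.2 → f/2.5 → f/2.8 → f/3.2 → f/3.5 → f/4 → f/4.5 → f/5 → f/5.6 → f/6.3 — 3 1/3 stops stopped down (darker).
Net change so far: 1 stop darker. Offset with the shutter speed: 1/10 → 1/8 → 1/6 → 1/5.

1/5s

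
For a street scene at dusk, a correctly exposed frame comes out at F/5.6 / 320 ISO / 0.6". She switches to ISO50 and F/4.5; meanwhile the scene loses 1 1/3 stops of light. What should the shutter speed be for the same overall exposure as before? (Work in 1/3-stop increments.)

6 s

Scene light: 1 1/3 stops darker.
ISO: 320 → 250 → 200 → 160 → 125 → 100 → 80 → 64 → 50 — 2 2/3 stops lower (darker).
Aperture: f/5.6 → f/5 → f/4.5 — 2/3 stop wider (brighter).
Net so far: 3 1/3 stops darker. Shutter speed: 0.6 → 0.8 → 1 → 1.3 → 1.6 → 2 → 2.5 → 3.2 → 4 → 5 → 6.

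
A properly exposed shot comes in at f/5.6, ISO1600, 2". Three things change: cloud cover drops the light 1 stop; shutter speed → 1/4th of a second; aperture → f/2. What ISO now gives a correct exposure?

Scene light: 1 stop darker.
Shutter speed: 2 → 1 → 1/2 → 1/4 — 3 stops faster (darker).
Aperture: f/5.6 → f/4 → f/2.8 → f/2 — 3 stops larger aperture (brighter).
Net so far: 1 stop darker. ISO: 1600 → 3200.

ISO 3200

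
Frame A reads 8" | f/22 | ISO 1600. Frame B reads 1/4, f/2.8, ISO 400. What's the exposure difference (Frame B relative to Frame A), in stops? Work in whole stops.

1 stop darker

Aperture: f/22 → f/16 → f/11 → f/8 → f/5.6 → f/4 → f/2.8 — 6 stops larger aperture (brighter).
Shutter speed: 8 → 4 → 2 → 1 → 1/2 → 1/4 — 5 stops faster (darker).
ISO: 1600 → 800 → 400 — 2 stops dropped (darker).
Net: +6 −5 −2 = −1 stop.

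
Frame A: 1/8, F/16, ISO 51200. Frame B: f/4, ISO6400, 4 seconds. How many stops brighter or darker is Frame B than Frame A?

Aperture: f/16 → f/11 → f/8 → f/5.6 → f/4 — 4 stops wider (brighter).
Shutter speed: 1/8 → 1/4 → 1/2 → 1 → 2 → 4 — 5 stops longer (brighter).
ISO: 51200 → 25600 → 12800 → 6400 — 3 stops lower (darker).
Net: +4 +5 −3 = +6 stops.

6 stops brighter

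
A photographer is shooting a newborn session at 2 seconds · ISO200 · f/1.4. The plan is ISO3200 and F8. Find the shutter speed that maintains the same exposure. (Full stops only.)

4 s

ISO: 200 → 400 → 800 → 1600 → 3200 — 4 stops higher (brighter).
Aperture: f/1.4 → f/2 → f/2.8 → f/4 → f/5.6 → f/8 — 5 stops smaller aperture (darker).
Net change so far: 1 stop darker. Offset with the shutter speed: 2 → 4.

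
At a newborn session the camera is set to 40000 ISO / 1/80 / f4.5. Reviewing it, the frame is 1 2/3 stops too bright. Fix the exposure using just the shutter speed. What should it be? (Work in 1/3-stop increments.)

Overexposed by 1 2/3 stops → need 1 2/3 stops darker.
Shutter speed: 1/80 → 1/100 → 1/125 → 1/160 → 1/200 → 1/250.

1/250s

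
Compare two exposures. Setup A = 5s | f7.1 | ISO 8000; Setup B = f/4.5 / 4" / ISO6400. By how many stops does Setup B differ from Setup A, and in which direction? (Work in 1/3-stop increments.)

2/3 stop brighter

Aperture: f/7.1 → f/6.3 → f/5.6 → f/5 → f/4.5 — 1 1/3 stops opened up (brighter).
Shutter speed: 5 → 4 — 1/3 stop shorter (darker).
ISO: 8000 → 6400 — 1/3 stop dropped (darker).
Net: +1 1/3 −1/3 −1/3 = +2/3 stops.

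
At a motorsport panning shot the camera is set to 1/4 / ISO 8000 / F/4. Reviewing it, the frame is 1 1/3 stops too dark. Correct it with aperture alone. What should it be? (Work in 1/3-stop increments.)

Underexposed by 1 1/3 stops → need 1 1/3 stops brighter.
Aperture: f/4 → f/3.5 → f/3.2 → f/2.8 → f/2.5.

f/2.5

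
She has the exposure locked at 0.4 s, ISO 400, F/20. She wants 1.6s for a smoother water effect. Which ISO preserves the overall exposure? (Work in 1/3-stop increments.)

Shutter speed: 0.4 → 0.5 → 0.6 → 0.8 → 1 → 1.3 → 1.6 — 2 stops slower (brighter).
Need 2 stops darker from the ISO: 400 → 320 → 250 → 200 → 160 → 125 → 100.

ISO 100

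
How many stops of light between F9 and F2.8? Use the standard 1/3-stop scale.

3 1/3 stops

f/9 → f/8 → f/7.1 → f/6.3 → f/5.6 → f/5 → f/4.5 → f/4 → f/3.5 → f/3.2 → f/2.8 — count the steps: 10 third-stops = 3 1/3 stops.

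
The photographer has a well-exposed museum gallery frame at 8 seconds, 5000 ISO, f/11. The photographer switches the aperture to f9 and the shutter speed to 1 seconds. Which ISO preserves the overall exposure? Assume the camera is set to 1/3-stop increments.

Aperture: f/11 → f/10 → f/9 — 2/3 stop wider (brighter).
Shutter speed: 8 → 6 → 5 → 4 → 3.2 → 2.5 → 2 → 1.6 → 1.3 → 1 — 3 stops faster (darker).
Net change so far: 2 1/3 stops darker. Offset with the ISO: 5000 → 6400 → 8000 → 10000 → 12800 → 16000 → 20000 → 25600.

ISO 25600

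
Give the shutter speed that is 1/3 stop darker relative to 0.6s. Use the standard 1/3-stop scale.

Shutter speed: 0.6 → 0.5 — 1/3 stop faster (darker).

0.5 s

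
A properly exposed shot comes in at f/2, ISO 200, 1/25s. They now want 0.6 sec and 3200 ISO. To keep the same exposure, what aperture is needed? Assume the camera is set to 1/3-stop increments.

f/32

Shutter speed: 1/25 → 1/20 → 1/15 → 1/13 → 1/10 → 1/8 → 1/6 → 1/5 → 1/4 → 0.3 → 0.4 → 0.5 → 0.6 — 4 stops slower (brighter).
ISO: 200 → 250 → 320 → 400 → 500 → 640 → 800 → 1000 → 1250 → 1600 → 2000 → 2500 → 3200 — 4 stops raised (brighter).
Net change so far: 8 stops brighter. Offset with the aperture: f/2 → f/2.2 → f/2.5 → f/2.8 → f/3.2 → f/3.5 → f/4 → f/4.5 → f/5 → f/5.6 → f/6.3 → f/7.1 → f/8 → f/9 → f/10 → f/11 → f/13 → f/14 → f/16 → f/18 → f/20 → f/22 → f/25 → f/29 → f/32.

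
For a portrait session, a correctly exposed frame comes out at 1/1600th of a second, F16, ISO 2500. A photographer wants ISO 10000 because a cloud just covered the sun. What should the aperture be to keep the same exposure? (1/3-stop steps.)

f/32

ISO: 2500 → 3200 → 4000 → 5000 → 6400 → 8000 → 10000 — 2 stops raised (brighter).
Need 2 stops darker from the aperture: f/16 → f/18 → f/20 → f/22 → f/25 → f/29 → f/32.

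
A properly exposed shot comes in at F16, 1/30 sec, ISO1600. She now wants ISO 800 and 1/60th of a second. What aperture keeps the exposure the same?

f/8

ISO: 1600 → 800 — 1 stop dropped (darker).
Shutter speed: 1/30 → 1/60 — 1 stop faster (darker).
Net change so far: 2 stops darker. Offset with the aperture: f/16 → f/11 → f/8.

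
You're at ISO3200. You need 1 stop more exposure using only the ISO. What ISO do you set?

ISO: 3200 → 6400 — 1 stop higher (brighter).

ISO 6400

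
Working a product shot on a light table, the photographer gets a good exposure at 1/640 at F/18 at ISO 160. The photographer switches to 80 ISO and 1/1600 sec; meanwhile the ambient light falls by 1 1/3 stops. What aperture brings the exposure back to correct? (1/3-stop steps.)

f/5

Scene light: 1 1/3 stops darker.
ISO: 160 → 125 → 100 → 80 — 1 stop lower (darker).
Shutter speed: 1/640 → 1/800 → 1/1000 → 1/1250 → 1/1600 — 1 1/3 stops faster (darker).
Net so far: 3 2/3 stops darker. Aperture: f/18 → f/16 → f/14 → f/13 → f/11 → f/10 → f/9 → f/8 → f/7.1 → f/6.3 → f/5.6 → f/5.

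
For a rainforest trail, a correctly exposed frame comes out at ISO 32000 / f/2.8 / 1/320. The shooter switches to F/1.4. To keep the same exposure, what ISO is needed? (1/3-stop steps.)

Aperture: f/2.8 → f/2.5 → f/2.2 → f/2 → f/1.8 → f/1.6 → f/1.4 — 2 stops opened up (brighter).
Need 2 stops darker from the ISO: 32000 → 25600 → 20000 → 16000 → 12800 → 10000 → 8000.

ISO 8000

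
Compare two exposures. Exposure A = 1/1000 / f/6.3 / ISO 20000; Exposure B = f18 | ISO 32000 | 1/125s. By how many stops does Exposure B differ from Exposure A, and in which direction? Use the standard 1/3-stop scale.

Aperture: f/6.3 → f/7.1 → f/8 → f/9 → f/10 → f/11 → f/13 → f/14 → f/16 → f/18 — 3 stops stopped down (darker).
Shutter speed: 1/1000 → 1/800 → 1/640 → 1/500 → 1/400 → 1/320 → 1/250 → 1/200 → 1/160 → 1/125 — 3 stops slower (brighter).
ISO: 20000 → 25600 → 32000 — 2/3 stop raised (brighter).
Net: −3 +3 +2/3 = +2/3 stops.

2/3 stop brighter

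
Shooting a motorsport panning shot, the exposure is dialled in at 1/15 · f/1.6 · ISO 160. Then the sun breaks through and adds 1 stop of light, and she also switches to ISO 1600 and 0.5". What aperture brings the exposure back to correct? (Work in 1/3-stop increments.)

f/20

Scene light: 1 stop brighter.
ISO: 160 → 200 → 250 → 320 → 400 → 500 → 640 → 800 → 1000 → 1250 → 1600 — 3 1/3 stops higher (brighter).
Shutter speed: 1/15 → 1/13 → 1/10 → 1/8 → 1/6 → 1/5 → 1/4 → 0.3 → 0.4 → 0.5 — 3 stops slower (brighter).
Net so far: 7 1/3 stops brighter. Aperture: f/1.6 → f/1.8 → f/2 → f/2.2 → f/2.5 → f/2.8 → f/3.2 → f/3.5 → f/4 → f/4.5 → f/5 → f/5.6 → f/6.3 → f/7.1 → f/8 → f/9 → f/10 → f/11 → f/13 → f/14 → f/16 → f/18 → f/20.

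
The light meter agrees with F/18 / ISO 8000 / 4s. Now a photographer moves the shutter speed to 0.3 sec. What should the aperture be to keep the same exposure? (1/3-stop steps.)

f/5

Shutter speed: 4 → 3.2 → 2.5 → 2 → 1.6 → 1.3 → 1 → 0.8 → 0.6 → 0.5 → 0.4 → 0.3 — 3 2/3 stops shorter (darker).
Need 3 2/3 stops brighter from the aperture: f/18 → f/16 → f/14 → f/13 → f/11 → f/10 → f/9 → f/8 → f/7.1 → f/6.3 → f/5.6 → f/5.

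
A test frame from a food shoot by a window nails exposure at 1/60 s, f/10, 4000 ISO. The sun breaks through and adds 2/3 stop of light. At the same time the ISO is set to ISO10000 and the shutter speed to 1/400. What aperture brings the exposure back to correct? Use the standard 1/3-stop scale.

Scene light: 2/3 stop brighter.
ISO: 4000 → 5000 → 6400 → 8000 → 10000 — 1 1/3 stops raised (brighter).
Shutter speed: 1/60 → 1/80 → 1/100 → 1/125 → 1/160 → 1/200 → 1/250 → 1/320 → 1/400 — 2 2/3 stops shorter (darker).
Net so far: 2/3 stop darker. Aperture: f/10 → f/9 → f/8.

f/8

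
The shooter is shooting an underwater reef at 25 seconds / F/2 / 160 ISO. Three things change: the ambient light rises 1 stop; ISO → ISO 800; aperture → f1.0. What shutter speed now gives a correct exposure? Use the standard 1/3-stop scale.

0.6 s

Scene light: 1 stop brighter.
ISO: 160 → 200 → 250 → 320 → 400 → 500 → 640 → 800 — 2 1/3 stops raised (brighter).
Aperture: f/2 → f/1.8 → f/1.6 → f/1.4 → f/1.2 → f/1.1 → f/1.0 — 2 stops opened up (brighter).
Net so far: 5 1/3 stops brighter. Shutter speed: 25 → 20 → 15 → 13 → 10 → 8 → 6 → 5 → 4 → 3.2 → 2.5 → 2 → 1.6 → 1.3 → 1 → 0.8 → 0.6.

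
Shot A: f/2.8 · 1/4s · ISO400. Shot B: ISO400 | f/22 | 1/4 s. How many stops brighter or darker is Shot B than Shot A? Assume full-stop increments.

Aperture: f/2.8 → f/4 → f/5.6 → f/8 → f/11 → f/16 → f/22 — 6 stops narrower (darker).
Shutter speed: unchanged.
ISO: unchanged.
Net: −6 = −6 stops.

6 stops darker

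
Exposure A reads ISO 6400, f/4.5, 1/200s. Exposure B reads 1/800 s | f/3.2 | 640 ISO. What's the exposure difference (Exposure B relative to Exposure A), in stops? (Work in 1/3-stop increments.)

Aperture: f/4.5 → f/4 → f/3.5 → f/3.2 — 1 stop wider (brighter).
Shutter speed: 1/200 → 1/250 → 1/320 → 1/400 → 1/500 → 1/640 → 1/800 — 2 stops faster (darker).
ISO: 6400 → 5000 → 4000 → 3200 → 2500 → 2000 → 1600 → 1250 → 1000 → 800 → 640 — 3 1/3 stops dropped (darker).
Net: +1 −2 −3 1/3 = −4 1/3 stops.

4 1/3 stops darker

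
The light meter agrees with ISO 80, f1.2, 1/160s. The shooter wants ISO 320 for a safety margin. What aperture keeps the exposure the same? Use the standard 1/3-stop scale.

f/2.5

ISO: 80 → 100 → 125 → 160 → 200 → 250 → 320 — 2 stops higher (brighter).
Need 2 stops darker from the aperture: f/1.2 → f/1.4 → f/1.6 → f/1.8 → f/2 → f/2.2 → f/2.5.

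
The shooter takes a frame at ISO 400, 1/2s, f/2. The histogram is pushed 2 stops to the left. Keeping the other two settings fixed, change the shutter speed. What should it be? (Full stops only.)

Underexposed by 2 stops → need 2 stops brighter.
Shutter speed: 1/2 → 1 → 2.

2 s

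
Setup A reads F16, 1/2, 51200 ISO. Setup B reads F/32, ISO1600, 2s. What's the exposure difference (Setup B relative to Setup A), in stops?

Aperture: f/16 → f/22 → f/32 — 2 stops stopped down (darker).
Shutter speed: 1/2 → 1 → 2 — 2 stops slower (brighter).
ISO: 51200 → 25600 → 12800 → 6400 → 3200 → 1600 — 5 stops dropped (darker).
Net: −2 +2 −5 = −5 stops.

5 stops darker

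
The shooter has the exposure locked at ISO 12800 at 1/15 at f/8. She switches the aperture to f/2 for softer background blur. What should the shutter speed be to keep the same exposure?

1/250s

Aperture: f/8 → f/5.6 → f/4 → f/2.8 → f/2 — 4 stops opened up (brighter).
Need 4 stops darker from the shutter speed: 1/15 → 1/30 → 1/60 → 1/125 → 1/250.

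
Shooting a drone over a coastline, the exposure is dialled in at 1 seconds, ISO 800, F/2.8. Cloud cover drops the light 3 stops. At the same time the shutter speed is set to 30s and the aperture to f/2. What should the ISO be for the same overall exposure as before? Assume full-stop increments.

ISO 100

Scene light: 3 stops darker.
Shutter speed: 1 → 2 → 4 → 8 → 15 → 30 — 5 stops slower (brighter).
Aperture: f/2.8 → f/2 — 1 stop wider (brighter).
Net so far: 3 stops brighter. ISO: 800 → 400 → 200 → 100.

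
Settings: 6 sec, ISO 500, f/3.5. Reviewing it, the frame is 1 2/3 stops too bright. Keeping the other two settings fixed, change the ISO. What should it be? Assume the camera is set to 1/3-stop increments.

Overexposed by 1 2/3 stops → need 1 2/3 stops darker.
ISO: 500 → 400 → 320 → 250 → 200 → 160.

ISO 160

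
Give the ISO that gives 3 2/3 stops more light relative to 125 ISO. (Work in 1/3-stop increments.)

ISO 1600

ISO: 125 → 160 → 200 → 250 → 320 → 400 → 500 → 640 → 800 → 1000 → 1250 → 1600 — 3 2/3 stops higher (brighter).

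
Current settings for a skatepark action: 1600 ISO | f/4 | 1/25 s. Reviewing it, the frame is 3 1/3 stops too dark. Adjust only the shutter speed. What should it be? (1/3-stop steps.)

0.4 s

Underexposed by 3 1/3 stops → need 3 1/3 stops brighter.
Shutter speed: 1/25 → 1/20 → 1/15 → 1/13 → 1/10 → 1/8 → 1/6 → 1/5 → 1/4 → 0.3 → 0.4.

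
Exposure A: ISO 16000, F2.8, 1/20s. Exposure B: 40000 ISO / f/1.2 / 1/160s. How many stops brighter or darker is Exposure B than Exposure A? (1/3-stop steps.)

2/3 stop brighter

Aperture: f/2.8 → f/2.5 → f/2.2 → f/2 → f/1.8 → f/1.6 → f/1.4 → f/1.2 — 2 1/3 stops wider (brighter).
Shutter speed: 1/20 → 1/25 → 1/30 → 1/40 → 1/50 → 1/60 → 1/80 → 1/100 → 1/125 → 1/160 — 3 stops faster (darker).
ISO: 16000 → 20000 → 25600 → 32000 → 40000 — 1 1/3 stops raised (brighter).
Net: +2 1/3 −3 +1 1/3 = +2/3 stops.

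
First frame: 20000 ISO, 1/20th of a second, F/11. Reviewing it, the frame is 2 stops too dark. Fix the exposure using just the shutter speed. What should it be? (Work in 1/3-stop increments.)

1/5s

Underexposed by 2 stops → need 2 stops brighter.
Shutter speed: 1/20 → 1/15 → 1/13 → 1/10 → 1/8 → 1/6 → 1/5.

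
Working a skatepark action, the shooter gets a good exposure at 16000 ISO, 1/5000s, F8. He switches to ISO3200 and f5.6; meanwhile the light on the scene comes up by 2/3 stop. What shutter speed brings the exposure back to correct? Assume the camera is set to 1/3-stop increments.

Scene light: 2/3 stop brighter.
ISO: 16000 → 12800 → 10000 → 8000 → 6400 → 5000 → 4000 → 3200 — 2 1/3 stops dropped (darker).
Aperture: f/8 → f/7.1 → f/6.3 → f/5.6 — 1 stop wider (brighter).
Net so far: 2/3 stop darker. Shutter speed: 1/5000 → 1/4000 → 1/3200.

1/3200s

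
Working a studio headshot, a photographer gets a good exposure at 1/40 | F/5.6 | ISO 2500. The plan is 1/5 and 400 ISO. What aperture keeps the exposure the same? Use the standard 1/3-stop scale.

Shutter speed: 1/40 → 1/30 → 1/25 → 1/20 → 1/15 → 1/13 → 1/10 → 1/8 → 1/6 → 1/5 — 3 stops slower (brighter).
ISO: 2500 → 2000 → 1600 → 1250 → 1000 → 800 → 640 → 500 → 400 — 2 2/3 stops lower (darker).
Net change so far: 1/3 stop brighter. Offset with the aperture: f/5.6 → f/6.3.

f/6.3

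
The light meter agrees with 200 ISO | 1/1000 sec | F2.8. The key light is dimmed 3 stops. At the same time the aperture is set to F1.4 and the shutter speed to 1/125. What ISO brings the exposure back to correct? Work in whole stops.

ISO 50

Scene light: 3 stops darker.
Aperture: f/2.8 → f/2 → f/1.4 — 2 stops wider (brighter).
Shutter speed: 1/1000 → 1/500 → 1/250 → 1/125 — 3 stops longer (brighter).
Net so far: 2 stops brighter. ISO: 200 → 100 → 50.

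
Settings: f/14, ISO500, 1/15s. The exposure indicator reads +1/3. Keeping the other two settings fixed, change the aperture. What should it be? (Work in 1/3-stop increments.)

Overexposed by 1/3 stop → need 1/3 stop darker.
Aperture: f/14 → f/16.

f/16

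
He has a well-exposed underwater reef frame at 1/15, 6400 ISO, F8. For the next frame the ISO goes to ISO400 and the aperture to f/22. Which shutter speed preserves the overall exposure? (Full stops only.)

ISO: 6400 → 3200 → 1600 → 800 → 400 — 4 stops lower (darker).
Aperture: f/8 → f/11 → f/16 → f/22 — 3 stops stopped down (darker).
Net change so far: 7 stops darker. Offset with the shutter speed: 1/15 → 1/8 → 1/4 → 1/2 → 1 → 2 → 4 → 8.

8 s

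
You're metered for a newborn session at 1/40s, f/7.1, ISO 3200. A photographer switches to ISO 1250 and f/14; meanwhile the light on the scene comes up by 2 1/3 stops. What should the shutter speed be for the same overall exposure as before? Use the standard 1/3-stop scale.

1/20s

Scene light: 2 1/3 stops brighter.
ISO: 3200 → 2500 → 2000 → 1600 → 1250 — 1 1/3 stops lower (darker).
Aperture: f/7.1 → f/8 → f/9 → f/10 → f/11 → f/13 → f/14 — 2 stops smaller aperture (darker).
Net so far: 1 stop darker. Shutter speed: 1/40 → 1/30 → 1/25 → 1/20.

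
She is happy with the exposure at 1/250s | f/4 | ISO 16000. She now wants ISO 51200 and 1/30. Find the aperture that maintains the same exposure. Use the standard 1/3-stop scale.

f/20

ISO: 16000 → 20000 → 25600 → 32000 → 40000 → 51200 — 1 2/3 stops higher (brighter).
Shutter speed: 1/250 → 1/200 → 1/160 → 1/125 → 1/100 → 1/80 → 1/60 → 1/50 → 1/40 → 1/30 — 3 stops slower (brighter).
Net change so far: 4 2/3 stops brighter. Offset with the aperture: f/4 → f/4.5 → f/5 → f/5.6 → f/6.3 → f/7.1 → f/8 → f/9 → f/10 → f/11 → f/13 → f/14 → f/16 → f/18 → f/20.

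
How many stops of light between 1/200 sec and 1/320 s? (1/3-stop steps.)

1/200 → 1/250 → 1/320 — count the steps: 2 third-stops = 2/3 stop.

2/3 stop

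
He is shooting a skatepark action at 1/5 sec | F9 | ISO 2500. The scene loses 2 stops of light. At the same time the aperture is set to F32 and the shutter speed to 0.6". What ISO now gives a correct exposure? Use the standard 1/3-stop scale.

Scene light: 2 stops darker.
Aperture: f/9 → f/10 → f/11 → f/13 → f/14 → f/16 → f/18 → f/20 → f/22 → f/25 → f/29 → f/32 — 3 2/3 stops smaller aperture (darker).
Shutter speed: 1/5 → 1/4 → 0.3 → 0.4 → 0.5 → 0.6 — 1 2/3 stops longer (brighter).
Net so far: 4 stops darker. ISO: 2500 → 3200 → 4000 → 5000 → 6400 → 8000 → 10000 → 12800 → 16000 → 20000 → 25600 → 32000 → 40000.

ISO 40000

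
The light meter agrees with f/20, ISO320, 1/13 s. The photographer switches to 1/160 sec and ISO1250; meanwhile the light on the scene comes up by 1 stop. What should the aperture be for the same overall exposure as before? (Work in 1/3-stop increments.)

Scene light: 1 stop brighter.
Shutter speed: 1/13 → 1/15 → 1/20 → 1/25 → 1/30 → 1/40 → 1/50 → 1/60 → 1/80 → 1/100 → 1/125 → 1/160 — 3 2/3 stops shorter (darker).
ISO: 320 → 400 → 500 → 640 → 800 → 1000 → 1250 — 2 stops raised (brighter).
Net so far: 2/3 stop darker. Aperture: f/20 → f/18 → f/16.

f/16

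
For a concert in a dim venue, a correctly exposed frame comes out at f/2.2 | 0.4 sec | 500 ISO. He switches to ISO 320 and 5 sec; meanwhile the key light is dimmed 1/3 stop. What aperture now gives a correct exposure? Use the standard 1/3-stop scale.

f/5.6

Scene light: 1/3 stop darker.
ISO: 500 → 400 → 320 — 2/3 stop lower (darker).
Shutter speed: 0.4 → 0.5 → 0.6 → 0.8 → 1 → 1.3 → 1.6 → 2 → 2.5 → 3.2 → 4 → 5 — 3 2/3 stops longer (brighter).
Net so far: 2 2/3 stops brighter. Aperture: f/2.2 → f/2.5 → f/2.8 → f/3.2 → f/3.5 → f/4 → f/4.5 → f/5 → f/5.6.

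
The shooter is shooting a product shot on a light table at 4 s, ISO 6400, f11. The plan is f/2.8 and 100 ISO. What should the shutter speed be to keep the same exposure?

Aperture: f/11 → f/8 → f/5.6 → f/4 → f/2.8 — 4 stops wider (brighter).
ISO: 6400 → 3200 → 1600 → 800 → 400 → 200 → 100 — 6 stops lower (darker).
Net change so far: 2 stops darker. Offset with the shutter speed: 4 → 8 → 15.

15 s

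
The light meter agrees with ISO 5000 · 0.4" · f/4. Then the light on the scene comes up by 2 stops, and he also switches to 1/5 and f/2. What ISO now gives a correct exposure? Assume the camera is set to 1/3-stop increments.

Scene light: 2 stops brighter.
Shutter speed: 0.4 → 0.3 → 1/4 → 1/5 — 1 stop faster (darker).
Aperture: f/4 → f/3.5 → f/3.2 → f/2.8 → f/2.5 → f/2.2 → f/2 — 2 stops larger aperture (brighter).
Net so far: 3 stops brighter. ISO: 5000 → 4000 → 3200 → 2500 → 2000 → 1600 → 1250 → 1000 → 800 → 640.

ISO 640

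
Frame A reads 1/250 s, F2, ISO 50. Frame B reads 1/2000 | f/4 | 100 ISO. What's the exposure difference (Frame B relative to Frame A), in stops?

Aperture: f/2 → f/2.8 → f/4 — 2 stops stopped down (darker).
Shutter speed: 1/250 → 1/500 → 1/1000 → 1/2000 — 3 stops faster (darker).
ISO: 50 → 100 — 1 stop raised (brighter).
Net: −2 −3 +1 = −4 stops.

4 stops darker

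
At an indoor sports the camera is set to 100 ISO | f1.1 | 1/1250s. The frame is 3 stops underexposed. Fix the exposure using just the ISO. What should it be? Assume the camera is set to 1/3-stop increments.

Underexposed by 3 stops → need 3 stops brighter.
ISO: 100 → 125 → 160 → 200 → 250 → 320 → 400 → 500 → 640 → 800.

ISO 800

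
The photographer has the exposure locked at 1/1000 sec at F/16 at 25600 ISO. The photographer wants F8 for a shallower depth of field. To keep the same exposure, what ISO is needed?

Aperture: f/16 → f/11 → f/8 — 2 stops opened up (brighter).
Need 2 stops darker from the ISO: 25600 → 12800 → 6400.

ISO 6400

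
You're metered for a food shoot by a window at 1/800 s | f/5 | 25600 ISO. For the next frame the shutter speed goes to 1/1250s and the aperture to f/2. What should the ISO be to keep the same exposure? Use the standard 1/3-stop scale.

ISO 6400

Shutter speed: 1/800 → 1/1000 → 1/1250 — 2/3 stop faster (darker).
Aperture: f/5 → f/4.5 → f/4 → f/3.5 → f/3.2 → f/2.8 → f/2.5 → f/2.2 → f/2 — 2 2/3 stops larger aperture (brighter).
Net change so far: 2 stops brighter. Offset with the ISO: 25600 → 20000 → 16000 → 12800 → 10000 → 8000 → 6400.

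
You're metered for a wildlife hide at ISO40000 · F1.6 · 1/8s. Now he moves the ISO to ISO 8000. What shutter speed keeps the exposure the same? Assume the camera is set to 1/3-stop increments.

0.6 s

ISO: 40000 → 32000 → 25600 → 20000 → 16000 → 12800 → 10000 → 8000 — 2 1/3 stops dropped (darker).
Need 2 1/3 stops brighter from the shutter speed: 1/8 → 1/6 → 1/5 → 1/4 → 0.3 → 0.4 → 0.5 → 0.6.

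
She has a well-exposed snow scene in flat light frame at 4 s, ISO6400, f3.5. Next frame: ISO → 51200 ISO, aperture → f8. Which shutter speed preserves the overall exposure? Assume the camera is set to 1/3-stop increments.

ISO: 6400 → 8000 → 10000 → 12800 → 16000 → 20000 → 25600 → 32000 → 40000 → 51200 — 3 stops higher (brighter).
Aperture: f/3.5 → f/4 → f/4.5 → f/5 → f/5.6 → f/6.3 → f/7.1 → f/8 — 2 1/3 stops narrower (darker).
Net change so far: 2/3 stop brighter. Offset with the shutter speed: 4 → 3.2 → 2.5.

2.5 s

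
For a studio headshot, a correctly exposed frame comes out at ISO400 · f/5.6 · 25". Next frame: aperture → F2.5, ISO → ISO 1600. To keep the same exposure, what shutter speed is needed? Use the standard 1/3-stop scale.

1.3 s

Aperture: f/5.6 → f/5 → f/4.5 → f/4 → f/3.5 → f/3.2 → f/2.8 → f/2.5 — 2 1/3 stops larger aperture (brighter).
ISO: 400 → 500 → 640 → 800 → 1000 → 1250 → 1600 — 2 stops raised (brighter).
Net change so far: 4 1/3 stops brighter. Offset with the shutter speed: 25 → 20 → 15 → 13 → 10 → 8 → 6 → 5 → 4 → 3.2 → 2.5 → 2 → 1.6 → 1.3.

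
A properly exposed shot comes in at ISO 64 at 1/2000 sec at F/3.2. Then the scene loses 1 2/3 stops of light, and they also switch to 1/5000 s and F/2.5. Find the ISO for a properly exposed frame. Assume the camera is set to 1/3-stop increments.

ISO 320

Scene light: 1 2/3 stops darker.
Shutter speed: 1/2000 → 1/2500 → 1/3200 → 1/4000 → 1/5000 — 1 1/3 stops faster (darker).
Aperture: f/3.2 → f/2.8 → f/2.5 — 2/3 stop wider (brighter).
Net so far: 2 1/3 stops darker. ISO: 64 → 80 → 100 → 125 → 160 → 200 → 250 → 320.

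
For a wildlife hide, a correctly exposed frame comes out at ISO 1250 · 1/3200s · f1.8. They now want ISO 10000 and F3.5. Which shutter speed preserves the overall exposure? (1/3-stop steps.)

1/6400s

ISO: 1250 → 1600 → 2000 → 2500 → 3200 → 4000 → 5000 → 6400 → 8000 → 10000 — 3 stops higher (brighter).
Aperture: f/1.8 → f/2 → f/2.2 → f/2.5 → f/2.8 → f/3.2 → f/3.5 — 2 stops smaller aperture (darker).
Net change so far: 1 stop brighter. Offset with the shutter speed: 1/3200 → 1/4000 → 1/5000 → 1/6400.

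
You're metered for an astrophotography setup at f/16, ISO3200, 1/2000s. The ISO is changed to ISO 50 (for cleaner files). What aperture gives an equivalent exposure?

ISO: 3200 → 1600 → 800 → 400 → 200 → 100 → 50 — 6 stops dropped (darker).
Need 6 stops brighter from the aperture: f/16 → f/11 → f/8 → f/5.6 → f/4 → f/2.8 → f/2.

f/2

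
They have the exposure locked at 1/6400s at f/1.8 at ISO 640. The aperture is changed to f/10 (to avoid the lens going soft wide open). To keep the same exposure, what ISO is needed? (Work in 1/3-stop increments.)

ISO 20000

Aperture: f/1.8 → f/2 → f/2.2 → f/2.5 → f/2.8 → f/3.2 → f/3.5 → f/4 → f/4.5 → f/5 → f/5.6 → f/6.3 → f/7.1 → f/8 → f/9 → f/10 — 5 stops smaller aperture (darker).
Need 5 stops brighter from the ISO: 640 → 800 → 1000 → 1250 → 1600 → 2000 → 2500 → 3200 → 4000 → 5000 → 6400 → 8000 → 10000 → 12800 → 16000 → 20000.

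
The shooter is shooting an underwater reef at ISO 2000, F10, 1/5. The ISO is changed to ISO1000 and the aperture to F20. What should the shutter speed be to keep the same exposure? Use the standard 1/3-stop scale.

ISO: 2000 → 1600 → 1250 → 1000 — 1 stop dropped (darker).
Aperture: f/10 → f/11 → f/13 → f/14 → f/16 → f/18 → f/20 — 2 stops stopped down (darker).
Net change so far: 3 stops darker. Offset with the shutter speed: 1/5 → 1/4 → 0.3 → 0.4 → 0.5 → 0.6 → 0.8 → 1 → 1.3 → 1.6.

1.6 s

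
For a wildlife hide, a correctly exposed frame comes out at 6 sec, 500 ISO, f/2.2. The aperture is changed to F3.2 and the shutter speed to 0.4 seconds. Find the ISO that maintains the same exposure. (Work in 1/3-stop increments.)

Aperture: f/2.2 → f/2.5 → f/2.8 → f/3.2 — 1 stop stopped down (darker).
Shutter speed: 6 → 5 → 4 → 3.2 → 2.5 → 2 → 1.6 → 1.3 → 1 → 0.8 → 0.6 → 0.5 → 0.4 — 4 stops shorter (darker).
Net change so far: 5 stops darker. Offset with the ISO: 500 → 640 → 800 → 1000 → 1250 → 1600 → 2000 → 2500 → 3200 → 4000 → 5000 → 6400 → 8000 → 10000 → 12800 → 16000.

ISO 16000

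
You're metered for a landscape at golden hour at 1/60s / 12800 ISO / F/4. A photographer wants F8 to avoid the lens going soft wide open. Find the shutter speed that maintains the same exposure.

1/15s

Aperture: f/4 → f/5.6 → f/8 — 2 stops stopped down (darker).
Need 2 stops brighter from the shutter speed: 1/60 → 1/30 → 1/15.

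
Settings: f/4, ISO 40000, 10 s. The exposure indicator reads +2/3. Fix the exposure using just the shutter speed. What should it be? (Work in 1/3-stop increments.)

Overexposed by 2/3 stop → need 2/3 stop darker.
Shutter speed: 10 → 8 → 6.

6 s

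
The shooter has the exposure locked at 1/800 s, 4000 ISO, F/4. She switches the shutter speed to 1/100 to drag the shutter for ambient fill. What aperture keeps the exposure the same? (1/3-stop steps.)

f/11

Shutter speed: 1/800 → 1/640 → 1/500 → 1/400 → 1/320 → 1/250 → 1/200 → 1/160 → 1/125 → 1/100 — 3 stops longer (brighter).
Need 3 stops darker from the aperture: f/4 → f/4.5 → f/5 → f/5.6 → f/6.3 → f/7.1 → f/8 → f/9 → f/10 → f/11.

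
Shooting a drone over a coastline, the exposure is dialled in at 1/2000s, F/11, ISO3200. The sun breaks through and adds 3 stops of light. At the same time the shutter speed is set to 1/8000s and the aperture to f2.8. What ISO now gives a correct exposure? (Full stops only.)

Scene light: 3 stops brighter.
Shutter speed: 1/2000 → 1/4000 → 1/8000 — 2 stops faster (darker).
Aperture: f/11 → f/8 → f/5.6 → f/4 → f/2.8 — 4 stops opened up (brighter).
Net so far: 5 stops brighter. ISO: 3200 → 1600 → 800 → 400 → 200 → 100.

ISO 100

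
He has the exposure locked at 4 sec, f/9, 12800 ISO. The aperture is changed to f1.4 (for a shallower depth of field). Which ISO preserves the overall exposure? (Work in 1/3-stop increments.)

Aperture: f/9 → f/8 → f/7.1 → f/6.3 → f/5.6 → f/5 → f/4.5 → f/4 → f/3.5 → f/3.2 → f/2.8 → f/2.5 → f/2.2 → f/2 → f/1.8 → f/1.6 → f/1.4 — 5 1/3 stops opened up (brighter).
Need 5 1/3 stops darker from the ISO: 12800 → 10000 → 8000 → 6400 → 5000 → 4000 → 3200 → 2500 → 2000 → 1600 → 1250 → 1000 → 800 → 640 → 500 → 400 → 320.

ISO 320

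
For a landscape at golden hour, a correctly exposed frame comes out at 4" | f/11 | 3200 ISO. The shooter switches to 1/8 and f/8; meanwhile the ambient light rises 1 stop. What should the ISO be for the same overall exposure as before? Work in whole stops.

Scene light: 1 stop brighter.
Shutter speed: 4 → 2 → 1 → 1/2 → 1/4 → 1/8 — 5 stops shorter (darker).
Aperture: f/11 → f/8 — 1 stop larger aperture (brighter).
Net so far: 3 stops darker. ISO: 3200 → 6400 → 12800 → 25600.

ISO 25600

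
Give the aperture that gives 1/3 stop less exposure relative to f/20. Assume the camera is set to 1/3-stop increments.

Aperture: f/20 → f/22 — 1/3 stop smaller aperture (darker).

f/22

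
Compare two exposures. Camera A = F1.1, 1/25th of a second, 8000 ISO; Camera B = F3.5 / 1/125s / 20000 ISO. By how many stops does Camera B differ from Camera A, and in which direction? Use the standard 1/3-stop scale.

4 1/3 stops darker

Aperture: f/1.1 → f/1.2 → f/1.4 → f/1.6 → f/1.8 → f/2 → f/2.2 → f/2.5 → f/2.8 → f/3.2 → f/3.5 — 3 1/3 stops narrower (darker).
Shutter speed: 1/25 → 1/30 → 1/40 → 1/50 → 1/60 → 1/80 → 1/100 → 1/125 — 2 1/3 stops shorter (darker).
ISO: 8000 → 10000 → 12800 → 16000 → 20000 — 1 1/3 stops raised (brighter).
Net: −3 1/3 −2 1/3 +1 1/3 = −4 1/3 stops.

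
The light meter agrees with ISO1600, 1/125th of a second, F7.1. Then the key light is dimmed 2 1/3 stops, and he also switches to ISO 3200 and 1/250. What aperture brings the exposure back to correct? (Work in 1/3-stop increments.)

f/3.2

Scene light: 2 1/3 stops darker.
ISO: 1600 → 2000 → 2500 → 3200 — 1 stop higher (brighter).
Shutter speed: 1/125 → 1/160 → 1/200 → 1/250 — 1 stop shorter (darker).
Net so far: 2 1/3 stops darker. Aperture: f/7.1 → f/6.3 → f/5.6 → f/5 → f/4.5 → f/4 → f/3.5 → f/3.2.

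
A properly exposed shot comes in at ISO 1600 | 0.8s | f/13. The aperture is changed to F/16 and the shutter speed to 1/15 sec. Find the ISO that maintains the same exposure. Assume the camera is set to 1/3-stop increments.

ISO 32000

Aperture: f/13 → f/14 → f/16 — 2/3 stop smaller aperture (darker).
Shutter speed: 0.8 → 0.6 → 0.5 → 0.4 → 0.3 → 1/4 → 1/5 → 1/6 → 1/8 → 1/10 → 1/13 → 1/15 — 3 2/3 stops faster (darker).
Net change so far: 4 1/3 stops darker. Offset with the ISO: 1600 → 2000 → 2500 → 3200 → 4000 → 5000 → 6400 → 8000 → 10000 → 12800 → 16000 → 20000 → 25600 → 32000.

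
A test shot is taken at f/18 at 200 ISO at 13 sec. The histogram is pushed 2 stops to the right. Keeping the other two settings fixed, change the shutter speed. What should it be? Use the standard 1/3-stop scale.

Overexposed by 2 stops → need 2 stops darker.
Shutter speed: 13 → 10 → 8 → 6 → 5 → 4 → 3.2.

3.2 s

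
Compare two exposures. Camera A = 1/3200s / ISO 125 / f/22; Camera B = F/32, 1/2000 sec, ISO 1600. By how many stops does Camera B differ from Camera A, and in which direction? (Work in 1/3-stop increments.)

3 1/3 stops brighter

Aperture: f/22 → f/25 → f/29 → f/32 — 1 stop stopped down (darker).
Shutter speed: 1/3200 → 1/2500 → 1/2000 — 2/3 stop slower (brighter).
ISO: 125 → 160 → 200 → 250 → 320 → 400 → 500 → 640 → 800 → 1000 → 1250 → 1600 — 3 2/3 stops higher (brighter).
Net: −1 +2/3 +3 2/3 = +3 1/3 stops.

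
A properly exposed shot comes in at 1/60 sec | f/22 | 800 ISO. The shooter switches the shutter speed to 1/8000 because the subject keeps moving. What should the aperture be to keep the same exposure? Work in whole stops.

Shutter speed: 1/60 → 1/125 → 1/250 → 1/500 → 1/1000 → 1/2000 → 1/4000 → 1/8000 — 7 stops shorter (darker).
Need 7 stops brighter from the aperture: f/22 → f/16 → f/11 → f/8 → f/5.6 → f/4 → f/2.8 → f/2.

f/2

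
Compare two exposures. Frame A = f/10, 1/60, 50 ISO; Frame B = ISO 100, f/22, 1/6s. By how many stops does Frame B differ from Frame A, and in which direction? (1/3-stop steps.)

2 stops brighter

Aperture: f/10 → f/11 → f/13 → f/14 → f/16 → f/18 → f/20 → f/22 — 2 1/3 stops narrower (darker).
Shutter speed: 1/60 → 1/50 → 1/40 → 1/30 → 1/25 → 1/20 → 1/15 → 1/13 → 1/10 → 1/8 → 1/6 — 3 1/3 stops longer (brighter).
ISO: 50 → 64 → 80 → 100 — 1 stop higher (brighter).
Net: −2 1/3 +3 1/3 +1 = +2 stops.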